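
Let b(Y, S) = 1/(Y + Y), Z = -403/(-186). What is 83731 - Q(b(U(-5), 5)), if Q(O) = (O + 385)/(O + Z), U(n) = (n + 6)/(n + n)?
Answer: 1425707/17 ≈ 83865.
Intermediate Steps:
U(n) = (6 + n)/(2*n) (U(n) = (6 + n)/((2*n)) = (6 + n)*(1/(2*n)) = (6 + n)/(2*n))
Z = 13/6 (Z = -403*(-1/186) = 13/6 ≈ 2.1667)
b(Y, S) = 1/(2*Y)
Q(O) = (385 + O)/(13/6 + O) (Q(O) = (O + 385)/(O + 13/6) = (385 + O)/(13/6 + O))
83731 - Q(b(U(-5), 5)) = 83731 - 6*(385 + 1/(2*(((1/2)*(6 - 5)/(-5)))))/(13 + 6*(1/(2*(((1/2)*(6 - 5)/(-5)))))) = 83731 - 6*(385 + 1/(2*(((1/2)*(-1/5)*1))))/(13 + 6*(1/(2*(((1/2)*(-1/5)*1))))) = 83731 - 6*(385 + 1/(2*(-1/10)))/(13 + 6*(1/(2*(-1/10)))) = 83731 - 6*(385 + (1/2)*(-10))/(13 + 6*((1/2)*(-10))) = 83731 - 6*(385 - 5)/(13 + 6*(-5)) = 83731 - 6*380/(13 - 30) = 83731 - 6*380/(-17) = 83731 - 6*(-1)*380/17 = 83731 - 1*(-2280/17) = 83731 + 2280/17 = 1425707/17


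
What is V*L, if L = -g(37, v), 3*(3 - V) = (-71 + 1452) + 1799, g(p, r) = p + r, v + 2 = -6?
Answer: 30653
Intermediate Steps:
v = -8 (v = -2 - 6 = -8)
V = -1057 (V = 3 - ((-71 + 1452) + 1799)/3 = 3 - (1381 + 1799)/3 = 3 - ⅓*3180 = 3 - 1060 = -1057)
L = -29 (L = -(37 - 8) = -1*29 = -29)
V*L = -1057*(-29) = 30653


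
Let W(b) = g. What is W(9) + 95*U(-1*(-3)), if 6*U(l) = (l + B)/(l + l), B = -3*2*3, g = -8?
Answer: -571/12 ≈ -47.583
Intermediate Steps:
W(b) = -8
B = -18 (B = -6*3 = -18)
U(l) = (-18 + l)/(12*l) (U(l) = ((l - 18)/(l + l))/6 = ((-18 + l)/((2*l)))/6 = ((-18 + l)*(1/(2*l)))/6 = ((-18 + l)/(2*l))/6 = (-18 + l)/(12*l))
W(9) + 95*U(-1*(-3)) = -8 + 95*((-18 - 1*(-3))/(12*((-1*(-3))))) = -8 + 95*((1/12)*(-18 + 3)/3) = -8 + 95*((1/12)*(⅓)*(-15)) = -8 + 95*(-5/12) = -8 - 475/12 = -571/12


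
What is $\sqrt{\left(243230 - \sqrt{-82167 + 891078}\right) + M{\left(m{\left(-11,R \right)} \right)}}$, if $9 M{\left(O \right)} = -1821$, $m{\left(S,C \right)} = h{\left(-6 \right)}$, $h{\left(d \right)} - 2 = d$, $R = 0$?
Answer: $\frac{\sqrt{2187249 - 459 \sqrt{311}}}{3} \approx 492.07$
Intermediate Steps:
$h{\left(d \right)} = 2 + d$
$m{\left(S,C \right)} = -4$ ($m{\left(S,C \right)} = 2 - 6 = -4$)
$M{\left(O \right)} = - \frac{607}{3}$ ($M{\left(O \right)} = \frac{1}{9} \left(-1821\right) = - \frac{607}{3}$)
$\sqrt{\left(243230 - \sqrt{-82167 + 891078}\right) + M{\left(m{\left(-11,R \right)} \right)}} = \sqrt{\left(243230 - \sqrt{-82167 + 891078}\right) - \frac{607}{3}} = \sqrt{\left(243230 - \sqrt{808911}\right) - \frac{607}{3}} = \sqrt{\left(243230 - 51 \sqrt{311}\right) - \frac{607}{3}} = \sqrt{\frac{729083}{3} - 51 \sqrt{311}}$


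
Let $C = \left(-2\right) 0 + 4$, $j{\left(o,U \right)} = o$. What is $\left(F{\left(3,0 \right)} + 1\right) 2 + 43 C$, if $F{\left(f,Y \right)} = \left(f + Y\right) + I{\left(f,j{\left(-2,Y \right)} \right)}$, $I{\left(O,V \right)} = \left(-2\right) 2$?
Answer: $172$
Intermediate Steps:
$I{\left(O,V \right)} = -4$
$F{\left(f,Y \right)} = -4 + Y + f$ ($F{\left(f,Y \right)} = \left(f + Y\right) - 4 = \left(Y + f\right) - 4 = -4 + Y + f$)
$C = 4$ ($C = 0 + 4 = 4$)
$\left(F{\left(3,0 \right)} + 1\right) 2 + 43 C = \left(\left(-4 + 0 + 3\right) + 1\right) 2 + 43 \cdot 4 = \left(-1 + 1\right) 2 + 172 = 0 \cdot 2 + 172 = 0 + 172 = 172$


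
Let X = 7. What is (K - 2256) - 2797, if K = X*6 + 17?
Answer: -4994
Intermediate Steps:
K = 59 (K = 7*6 + 17 = 42 + 17 = 59)
(K - 2256) - 2797 = (59 - 2256) - 2797 = -2197 - 2797 = -4994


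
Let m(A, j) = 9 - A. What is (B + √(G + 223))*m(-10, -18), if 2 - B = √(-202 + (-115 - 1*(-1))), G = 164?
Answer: 38 + 57*√43 - 38*I*√79 ≈ 411.77 - 337.75*I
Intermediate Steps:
B = 2 - 2*I*√79 (B = 2 - √(-202 + (-115 - 1*(-1))) = 2 - √(-202 + (-115 + 1)) = 2 - √(-202 - 114) = 2 - √(-316) = 2 - 2*I*√79 ≈ 2.0 - 17.776*I)
(B + √(G + 223))*m(-10, -18) = ((2 - 2*I*√79) + √(164 + 223))*(9 - 1*(-10)) = ((2 - 2*I*√79) + √387)*(9 + 10) = ((2 - 2*I*√79) + 3*√43)*19 = (2 + 3*√43 - 2*I*√79)*19 = 38 + 57*√43 - 38*I*√79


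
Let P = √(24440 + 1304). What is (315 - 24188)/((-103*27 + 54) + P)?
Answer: 65101671/7410785 + 95492*√1609/7410785 ≈ 9.3016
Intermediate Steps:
P = 4*√1609 (P = √25744 = 4*√1609 ≈ 160.45)
(315 - 24188)/((-103*27 + 54) + P) = (315 - 24188)/((-103*27 + 54) + 4*√1609) = -23873/((-2781 + 54) + 4*√1609) = -23873/(-2727 + 4*√1609)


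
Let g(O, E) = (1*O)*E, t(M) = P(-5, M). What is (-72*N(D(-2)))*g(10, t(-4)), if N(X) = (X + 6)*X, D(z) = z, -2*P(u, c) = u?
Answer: 14400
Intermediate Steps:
P(u, c) = -u/2
t(M) = 5/2 (t(M) = -½*(-5) = 5/2)
N(X) = X*(6 + X) (N(X) = (6 + X)*X = X*(6 + X))
g(O, E) = E*O (g(O, E) = O*E = E*O)
(-72*N(D(-2)))*g(10, t(-4)) = (-(-144)*(6 - 2))*((5/2)*10) = -(-144)*4*25 = -72*(-8)*25 = 576*25 = 14400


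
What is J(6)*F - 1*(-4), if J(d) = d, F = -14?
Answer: -80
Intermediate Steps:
J(6)*F - 1*(-4) = 6*(-14) - 1*(-4) = -84 + 4 = -80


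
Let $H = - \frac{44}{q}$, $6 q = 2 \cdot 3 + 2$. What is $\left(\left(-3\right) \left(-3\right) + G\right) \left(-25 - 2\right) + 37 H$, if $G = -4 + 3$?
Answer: $-1437$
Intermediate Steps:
$q = \frac{4}{3}$ ($q = \frac{2 \cdot 3 + 2}{6} = \frac{6 + 2}{6} = \frac{1}{6} \cdot 8 = \frac{4}{3} \approx 1.3333$)
$G = -1$
$H = -33$ ($H = - \frac{44}{\frac{4}{3}} = \left(-44\right) \frac{3}{4} = -33$)
$\left(\left(-3\right) \left(-3\right) + G\right) \left(-25 - 2\right) + 37 H = \left(\left(-3\right) \left(-3\right) - 1\right) \left(-25 - 2\right) + 37 \left(-33\right) = \left(9 - 1\right) \left(-27\right) - 1221 = 8 \left(-27\right) - 1221 = -216 - 1221 = -1437$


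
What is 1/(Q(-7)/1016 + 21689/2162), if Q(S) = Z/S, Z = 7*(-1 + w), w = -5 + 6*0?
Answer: 23876/239663 ≈ 0.099623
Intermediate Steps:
w = -5 (w = -5 + 0 = -5)
Z = -42 (Z = 7*(-1 - 5) = 7*(-6) = -42)
Q(S) = -42/S
1/(Q(-7)/1016 + 21689/2162) = 1/(-42/(-7)/1016 + 21689/2162) = 1/(-42*(-1/7)*(1/1016) + 21689*(1/2162)) = 1/(6*(1/1016) + 943/94) = 1/(3/508 + 943/94) = 1/(239663/23876) = 23876/239663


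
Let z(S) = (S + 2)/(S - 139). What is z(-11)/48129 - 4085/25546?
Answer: -819189301/5122930975 ≈ -0.15991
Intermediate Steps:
z(S) = (2 + S)/(-139 + S)
z(-11)/48129 - 4085/25546 = ((2 - 11)/(-139 - 11))/48129 - 4085/25546 = (-9/(-150))*(1/48129) - 4085*1/25546 = -1/150*(-9)*(1/48129) - 4085/25546 = (3/50)*(1/48129) - 4085/25546 = 1/802150 - 4085/25546 = -819189301/5122930975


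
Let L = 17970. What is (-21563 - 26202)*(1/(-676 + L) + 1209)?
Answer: -998691970955/17294 ≈ -5.7748e+7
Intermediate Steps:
(-21563 - 26202)*(1/(-676 + L) + 1209) = (-21563 - 26202)*(1/(-676 + 17970) + 1209) = -47765*(1/17294 + 1209) = -47765*20908447/17294 = -998691970955/17294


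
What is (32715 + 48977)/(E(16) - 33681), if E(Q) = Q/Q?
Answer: -20423/8420 ≈ -2.4255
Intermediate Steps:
E(Q) = 1
(32715 + 48977)/(E(16) - 33681) = (32715 + 48977)/(1 - 33681) = 81692/(-33680) = 81692*(-1/33680) = -20423/8420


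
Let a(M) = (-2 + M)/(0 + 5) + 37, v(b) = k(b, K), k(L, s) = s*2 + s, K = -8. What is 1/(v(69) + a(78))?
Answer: 5/141 ≈ 0.035461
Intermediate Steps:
k(L, s) = 3*s (k(L, s) = 2*s + s = 3*s)
v(b) = -24 (v(b) = 3*(-8) = -24)
a(M) = 183/5 + M/5 (a(M) = (-2 + M)/5 + 37 = (-2 + M)*(⅕) + 37 = (-⅖ + M/5) + 37 = 183/5 + M/5)
1/(v(69) + a(78)) = 1/(-24 + (183/5 + (⅕)*78)) = 1/(-24 + (183/5 + 78/5)) = 1/(-24 + 261/5) = 1/(141/5) = 5/141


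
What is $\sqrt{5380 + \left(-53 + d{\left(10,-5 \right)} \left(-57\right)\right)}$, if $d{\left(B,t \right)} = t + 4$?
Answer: $2 \sqrt{1346} \approx 73.376$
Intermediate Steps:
$d{\left(B,t \right)} = 4 + t$
$\sqrt{5380 + \left(-53 + d{\left(10,-5 \right)} \left(-57\right)\right)} = \sqrt{5380 - \left(53 - \left(4 - 5\right) \left(-57\right)\right)} = \sqrt{5380 - -4} = \sqrt{5380 + \left(-53 + 57\right)} = \sqrt{5380 + 4} = \sqrt{5384} = 2 \sqrt{1346}$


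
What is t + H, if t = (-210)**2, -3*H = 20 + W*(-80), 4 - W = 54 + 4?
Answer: 127960/3 ≈ 42653.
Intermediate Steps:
W = -54 (W = 4 - (54 + 4) = 4 - 1*58 = 4 - 58 = -54)
H = -4340/3 (H = -(20 - 54*(-80))/3 = -(20 + 4320)/3 = -1/3*4340 = -4340/3 ≈ -1446.7)
t = 44100
t + H = 44100 - 4340/3 = 127960/3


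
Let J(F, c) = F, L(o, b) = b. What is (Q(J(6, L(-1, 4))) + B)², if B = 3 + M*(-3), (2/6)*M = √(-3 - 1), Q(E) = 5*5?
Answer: 460 - 1008*I ≈ 460.0 - 1008.0*I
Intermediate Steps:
Q(E) = 25
M = 6*I (M = 3*√(-3 - 1) = 3*√(-4) = 3*(2*I) = 6*I ≈ 6.0*I)
B = 3 - 18*I (B = 3 + (6*I)*(-3) = 3 - 18*I ≈ 3.0 - 18.0*I)
(Q(J(6, L(-1, 4))) + B)² = (25 + (3 - 18*I))² = (28 - 18*I)²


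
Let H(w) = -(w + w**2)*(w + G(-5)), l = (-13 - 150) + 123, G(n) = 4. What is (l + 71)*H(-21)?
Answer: 221340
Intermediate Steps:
l = -40 (l = -163 + 123 = -40)
H(w) = -(4 + w)*(w + w**2) (H(w) = -(w + w**2)*(w + 4) = -(w + w**2)*(4 + w) = -(4 + w)*(w + w**2))
(l + 71)*H(-21) = (-40 + 71)*(-1*(-21)*(4 + (-21)**2 + 5*(-21))) = 31*(-1*(-21)*(4 + 441 - 105)) = 31*(-1*(-21)*340) = 31*7140 = 221340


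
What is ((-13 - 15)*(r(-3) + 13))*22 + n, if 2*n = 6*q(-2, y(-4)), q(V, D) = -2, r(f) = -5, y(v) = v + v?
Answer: -4934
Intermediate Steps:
y(v) = 2*v
n = -6 (n = (6*(-2))/2 = (½)*(-12) = -6)
((-13 - 15)*(r(-3) + 13))*22 + n = ((-13 - 15)*(-5 + 13))*22 - 6 = -28*8*22 - 6 = -224*22 - 6 = -4928 - 6 = -4934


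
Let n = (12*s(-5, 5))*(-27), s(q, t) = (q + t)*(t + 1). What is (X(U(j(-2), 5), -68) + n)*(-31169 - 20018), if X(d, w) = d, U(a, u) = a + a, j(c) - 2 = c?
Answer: 0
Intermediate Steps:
j(c) = 2 + c
U(a, u) = 2*a
s(q, t) = (1 + t)*(q + t) (s(q, t) = (q + t)*(1 + t) = (1 + t)*(q + t))
n = 0 (n = (12*(-5 + 5 + 5**2 - 5*5))*(-27) = (12*(-5 + 5 + 25 - 25))*(-27) = (12*0)*(-27) = 0*(-27) = 0)
(X(U(j(-2), 5), -68) + n)*(-31169 - 20018) = (2*(2 - 2) + 0)*(-31169 - 20018) = (2*0 + 0)*(-51187) = (0 + 0)*(-51187) = 0*(-51187) = 0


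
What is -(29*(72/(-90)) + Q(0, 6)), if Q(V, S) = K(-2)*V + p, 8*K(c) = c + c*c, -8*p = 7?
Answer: 963/40 ≈ 24.075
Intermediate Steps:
p = -7/8 (p = -⅛*7 = -7/8 ≈ -0.87500)
K(c) = c/8 + c²/8 (K(c) = (c + c*c)/8 = (c + c²)/8 = c/8 + c²/8)
Q(V, S) = -7/8 + V/4 (Q(V, S) = ((⅛)*(-2)*(1 - 2))*V - 7/8 = ((⅛)*(-2)*(-1))*V - 7/8 = V/4 - 7/8 = -7/8 + V/4)
-(29*(72/(-90)) + Q(0, 6)) = -(29*(72/(-90)) + (-7/8 + (¼)*0)) = -(29*(72*(-1/90)) + (-7/8 + 0)) = -(29*(-⅘) - 7/8) = -(-116/5 - 7/8) = -1*(-963/40) = 963/40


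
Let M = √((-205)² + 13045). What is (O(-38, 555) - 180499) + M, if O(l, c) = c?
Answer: -179944 + √55070 ≈ -1.7971e+5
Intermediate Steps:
M = √55070 (M = √(42025 + 13045) = √55070 ≈ 234.67)
(O(-38, 555) - 180499) + M = (555 - 180499) + √55070 = -179944 + √55070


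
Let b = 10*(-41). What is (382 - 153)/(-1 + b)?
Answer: -229/411 ≈ -0.55718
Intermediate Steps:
b = -410
(382 - 153)/(-1 + b) = (382 - 153)/(-1 - 410) = 229/(-411) = 229*(-1/411) = -229/411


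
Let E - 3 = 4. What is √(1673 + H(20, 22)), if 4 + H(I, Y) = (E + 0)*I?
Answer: 3*√201 ≈ 42.532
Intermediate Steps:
E = 7 (E = 3 + 4 = 7)
H(I, Y) = -4 + 7*I (H(I, Y) = -4 + (7 + 0)*I = -4 + 7*I)
√(1673 + H(20, 22)) = √(1673 + (-4 + 7*20)) = √(1673 + (-4 + 140)) = √(1673 + 136) = √1809 = 3*√201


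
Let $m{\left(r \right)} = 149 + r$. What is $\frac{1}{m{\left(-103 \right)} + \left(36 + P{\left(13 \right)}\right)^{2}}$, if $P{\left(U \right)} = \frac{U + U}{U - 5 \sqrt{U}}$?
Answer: $\frac{617}{718970} + \frac{29 \sqrt{13}}{718970} \approx 0.0010036$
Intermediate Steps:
$P{\left(U \right)} = \frac{2 U}{U - 5 \sqrt{U}}$
$\frac{1}{m{\left(-103 \right)} + \left(36 + P{\left(13 \right)}\right)^{2}} = \frac{1}{\left(149 - 103\right) + \left(36 + 2 \cdot 13 \frac{1}{13 - 5 \sqrt{13}}\right)^{2}} = \frac{1}{46 + \left(36 + \frac{26}{13 - 5 \sqrt{13}}\right)^{2}}$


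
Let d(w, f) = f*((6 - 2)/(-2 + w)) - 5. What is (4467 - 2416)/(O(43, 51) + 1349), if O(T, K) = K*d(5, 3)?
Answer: 2051/1298 ≈ 1.5801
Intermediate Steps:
d(w, f) = -5 + 4*f/(-2 + w) (d(w, f) = f*(4/(-2 + w)) - 5 = 4*f/(-2 + w) - 5 = -5 + 4*f/(-2 + w))
O(T, K) = -K (O(T, K) = K*((10 - 5*5 + 4*3)/(-2 + 5)) = K*((10 - 25 + 12)/3) = K*((1/3)*(-3)) = K*(-1) = -K)
(4467 - 2416)/(O(43, 51) + 1349) = (4467 - 2416)/(-1*51 + 1349) = 2051/(-51 + 1349) = 2051/1298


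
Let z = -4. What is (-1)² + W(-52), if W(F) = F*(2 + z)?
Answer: 105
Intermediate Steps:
W(F) = -2*F (W(F) = F*(2 - 4) = F*(-2) = -2*F)
(-1)² + W(-52) = (-1)² - 2*(-52) = 1 + 104 = 105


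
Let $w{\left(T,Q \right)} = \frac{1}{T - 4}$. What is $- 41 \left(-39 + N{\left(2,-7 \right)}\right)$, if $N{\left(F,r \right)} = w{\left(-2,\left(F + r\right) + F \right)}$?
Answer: $\frac{9635}{6} \approx 1605.8$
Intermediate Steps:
$w{\left(T,Q \right)} = \frac{1}{-4 + T}$
$N{\left(F,r \right)} = - \frac{1}{6}$ ($N{\left(F,r \right)} = \frac{1}{-4 - 2} = \frac{1}{-6} = - \frac{1}{6}$)
$- 41 \left(-39 + N{\left(2,-7 \right)}\right) = - 41 \left(-39 - \frac{1}{6}\right) = \left(-41\right) \left(- \frac{235}{6}\right) = \frac{9635}{6}$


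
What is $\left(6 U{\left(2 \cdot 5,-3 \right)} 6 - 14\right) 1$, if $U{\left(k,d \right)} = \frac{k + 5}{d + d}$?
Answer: $-104$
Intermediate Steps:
$U{\left(k,d \right)} = \frac{5 + k}{2 d}$
$\left(6 U{\left(2 \cdot 5,-3 \right)} 6 - 14\right) 1 = \left(6 \frac{5 + 2 \cdot 5}{2 \left(-3\right)} 6 - 14\right) 1 = \left(6 \cdot \frac{1}{2} \left(- \frac{1}{3}\right) \left(5 + 10\right) 6 - 14\right) 1 = \left(6 \cdot \frac{1}{2} \left(- \frac{1}{3}\right) 15 \cdot 6 - 14\right) 1 = \left(6 \left(- \frac{5}{2}\right) 6 - 14\right) 1 = \left(\left(-15\right) 6 - 14\right) 1 = \left(-90 - 14\right) 1 = \left(-104\right) 1 = -104$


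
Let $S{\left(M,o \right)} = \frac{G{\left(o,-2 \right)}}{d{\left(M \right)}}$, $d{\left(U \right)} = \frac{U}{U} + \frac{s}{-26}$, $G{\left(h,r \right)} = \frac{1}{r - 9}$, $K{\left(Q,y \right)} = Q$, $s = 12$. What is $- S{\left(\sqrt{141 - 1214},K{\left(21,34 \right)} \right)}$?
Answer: $\frac{13}{77} \approx 0.16883$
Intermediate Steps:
$G{\left(h,r \right)} = \frac{1}{-9 + r}$
$d{\left(U \right)} = \frac{7}{13}$ ($d{\left(U \right)} = \frac{U}{U} + \frac{12}{-26} = 1 + 12 \left(- \frac{1}{26}\right) = 1 - \frac{6}{13} = \frac{7}{13}$)
$S{\left(M,o \right)} = - \frac{13}{77}$ ($S{\left(M,o \right)} = \frac{1}{\left(-9 - 2\right) \frac{7}{13}} = \frac{1}{-11} \cdot \frac{13}{7} = \left(- \frac{1}{11}\right) \frac{13}{7} = - \frac{13}{77}$)
$- S{\left(\sqrt{141 - 1214},K{\left(21,34 \right)} \right)} = \left(-1\right) \left(- \frac{13}{77}\right) = \frac{13}{77}$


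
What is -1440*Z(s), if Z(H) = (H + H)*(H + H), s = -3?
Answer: -51840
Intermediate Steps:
Z(H) = 4*H² (Z(H) = (2*H)*(2*H) = 4*H²)
-1440*Z(s) = -5760*(-3)² = -5760*9 = -1440*36 = -51840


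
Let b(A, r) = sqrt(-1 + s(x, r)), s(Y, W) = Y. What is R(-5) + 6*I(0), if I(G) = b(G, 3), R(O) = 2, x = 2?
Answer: 8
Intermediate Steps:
b(A, r) = 1 (b(A, r) = sqrt(-1 + 2) = sqrt(1) = 1)
I(G) = 1
R(-5) + 6*I(0) = 2 + 6*1 = 2 + 6 = 8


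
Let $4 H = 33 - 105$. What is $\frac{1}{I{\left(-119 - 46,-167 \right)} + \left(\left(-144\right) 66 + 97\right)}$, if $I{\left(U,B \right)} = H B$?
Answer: $- \frac{1}{6401} \approx -0.00015623$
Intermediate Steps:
$H = -18$ ($H = \frac{33 - 105}{4} = \frac{1}{4} \left(-72\right) = -18$)
$I{\left(U,B \right)} = - 18 B$
$\frac{1}{I{\left(-119 - 46,-167 \right)} + \left(\left(-144\right) 66 + 97\right)} = \frac{1}{\left(-18\right) \left(-167\right) + \left(\left(-144\right) 66 + 97\right)} = \frac{1}{3006 + \left(-9504 + 97\right)} = \frac{1}{3006 - 9407} = \frac{1}{-6401} = - \frac{1}{6401}$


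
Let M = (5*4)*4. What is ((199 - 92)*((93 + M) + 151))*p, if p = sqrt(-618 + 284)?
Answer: 34668*I*sqrt(334) ≈ 6.3358e+5*I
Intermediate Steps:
p = I*sqrt(334) (p = sqrt(-334) = I*sqrt(334) ≈ 18.276*I)
M = 80 (M = 20*4 = 80)
((199 - 92)*((93 + M) + 151))*p = ((199 - 92)*((93 + 80) + 151))*(I*sqrt(334)) = (107*(173 + 151))*(I*sqrt(334)) = (107*324)*(I*sqrt(334)) = 34668*(I*sqrt(334)) = 34668*I*sqrt(334)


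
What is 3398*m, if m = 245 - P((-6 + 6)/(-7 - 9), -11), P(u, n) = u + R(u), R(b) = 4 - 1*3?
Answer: 829112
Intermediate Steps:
R(b) = 1 (R(b) = 4 - 3 = 1)
P(u, n) = 1 + u (P(u, n) = u + 1 = 1 + u)
m = 244 (m = 245 - (1 + (-6 + 6)/(-7 - 9)) = 245 - (1 + 0/(-16)) = 245 - (1 + 0*(-1/16)) = 245 - (1 + 0) = 245 - 1*1 = 245 - 1 = 244)
3398*m = 3398*244 = 829112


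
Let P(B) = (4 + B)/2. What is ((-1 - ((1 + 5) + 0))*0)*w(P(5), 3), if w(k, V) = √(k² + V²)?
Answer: 0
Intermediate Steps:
P(B) = 2 + B/2 (P(B) = (4 + B)*(½) = 2 + B/2)
w(k, V) = √(V² + k²)
((-1 - ((1 + 5) + 0))*0)*w(P(5), 3) = ((-1 - ((1 + 5) + 0))*0)*√(3² + (2 + (½)*5)²) = ((-1 - (6 + 0))*0)*√(9 + (2 + 5/2)²) = ((-1 - 1*6)*0)*√(9 + (9/2)²) = ((-1 - 6)*0)*√(9 + 81/4) = (-7*0)*√(117/4) = 0*(3*√13/2) = 0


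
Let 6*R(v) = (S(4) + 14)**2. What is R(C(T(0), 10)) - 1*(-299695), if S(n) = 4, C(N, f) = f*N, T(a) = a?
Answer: 299749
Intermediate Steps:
C(N, f) = N*f
R(v) = 54 (R(v) = (4 + 14)**2/6 = (1/6)*18**2 = (1/6)*324 = 54)
R(C(T(0), 10)) - 1*(-299695) = 54 - 1*(-299695) = 54 + 299695 = 299749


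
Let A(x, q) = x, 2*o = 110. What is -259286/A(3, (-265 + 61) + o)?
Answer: -259286/3 ≈ -86429.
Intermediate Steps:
o = 55 (o = (1/2)*110 = 55)
-259286/A(3, (-265 + 61) + o) = -259286/3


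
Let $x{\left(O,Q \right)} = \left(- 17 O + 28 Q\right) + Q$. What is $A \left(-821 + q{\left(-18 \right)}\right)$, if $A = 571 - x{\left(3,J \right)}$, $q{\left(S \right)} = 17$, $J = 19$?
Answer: $-57084$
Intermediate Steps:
$x{\left(O,Q \right)} = - 17 O + 29 Q$
$A = 71$ ($A = 571 - \left(\left(-17\right) 3 + 29 \cdot 19\right) = 571 - \left(-51 + 551\right) = 571 - 500 = 71$)
$A \left(-821 + q{\left(-18 \right)}\right) = 71 \left(-821 + 17\right) = 71 \left(-804\right) = -57084$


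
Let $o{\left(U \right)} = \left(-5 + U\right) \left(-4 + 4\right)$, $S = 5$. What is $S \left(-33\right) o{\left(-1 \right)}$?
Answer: $0$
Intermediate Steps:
$o{\left(U \right)} = 0$ ($o{\left(U \right)} = \left(-5 + U\right) 0 = 0$)
$S \left(-33\right) o{\left(-1 \right)} = 5 \left(-33\right) 0 = \left(-165\right) 0 = 0$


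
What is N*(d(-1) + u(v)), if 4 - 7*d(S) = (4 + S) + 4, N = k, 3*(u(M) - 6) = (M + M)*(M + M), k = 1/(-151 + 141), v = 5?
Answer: -817/210 ≈ -3.8905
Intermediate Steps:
k = -⅒ (k = 1/(-10) = -⅒ ≈ -0.10000)
u(M) = 6 + 4*M²/3 (u(M) = 6 + ((M + M)*(M + M))/3 = 6 + ((2*M)*(2*M))/3 = 6 + (4*M²)/3 = 6 + 4*M²/3)
N = -⅒ ≈ -0.10000
d(S) = -4/7 - S/7 (d(S) = 4/7 - ((4 + S) + 4)/7 = 4/7 - (8 + S)/7 = 4/7 + (-8/7 - S/7) = -4/7 - S/7)
N*(d(-1) + u(v)) = -((-4/7 - ⅐*(-1)) + (6 + (4/3)*5²))/10 = -((-4/7 + ⅐) + (6 + (4/3)*25))/10 = -(-3/7 + (6 + 100/3))/10 = -(-3/7 + 118/3)/10 = -⅒*817/21 = -817/210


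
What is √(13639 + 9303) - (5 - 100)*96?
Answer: 9120 + √22942 ≈ 9271.5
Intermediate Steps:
√(13639 + 9303) - (5 - 100)*96 = √22942 - (-95)*96 = √22942 - 1*(-9120) = √22942 + 9120 = 9120 + √22942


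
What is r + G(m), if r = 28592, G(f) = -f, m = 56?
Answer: 28536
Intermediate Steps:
r + G(m) = 28592 - 1*56 = 28592 - 56 = 28536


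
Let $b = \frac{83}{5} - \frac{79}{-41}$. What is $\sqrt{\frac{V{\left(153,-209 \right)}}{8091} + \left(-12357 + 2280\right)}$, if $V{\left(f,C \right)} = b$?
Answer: $\frac{i \sqrt{342261670298435}}{184295} \approx 100.38 i$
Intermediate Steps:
$b = \frac{3798}{205}$ ($b = 83 \cdot \frac{1}{5} - - \frac{79}{41} = \frac{83}{5} + \frac{79}{41} = \frac{3798}{205} \approx 18.527$)
$V{\left(f,C \right)} = \frac{3798}{205}$
$\sqrt{\frac{V{\left(153,-209 \right)}}{8091} + \left(-12357 + 2280\right)} = \sqrt{\frac{3798}{205 \cdot 8091} + \left(-12357 + 2280\right)} = \sqrt{\frac{3798}{205} \cdot \frac{1}{8091} - 10077} = \sqrt{\frac{422}{184295} - 10077} = \sqrt{- \frac{1857140293}{184295}} = \frac{i \sqrt{342261670298435}}{184295}$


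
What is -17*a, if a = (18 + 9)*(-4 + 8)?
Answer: -1836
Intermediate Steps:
a = 108 (a = 27*4 = 108)
-17*a = -17*108 = -1836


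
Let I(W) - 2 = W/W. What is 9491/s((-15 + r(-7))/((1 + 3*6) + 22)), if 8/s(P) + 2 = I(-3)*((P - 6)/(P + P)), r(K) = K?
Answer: 1698889/88 ≈ 19306.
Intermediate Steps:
I(W) = 3 (I(W) = 2 + W/W = 2 + 1 = 3)
s(P) = 8/(-2 + 3*(-6 + P)/(2*P)) (s(P) = 8/(-2 + 3*((P - 6)/(P + P))) = 8/(-2 + 3*((-6 + P)/((2*P)))) = 8/(-2 + 3*((-6 + P)*(1/(2*P)))) = 8/(-2 + 3*((-6 + P)/(2*P))) = 8/(-2 + 3*(-6 + P)/(2*P)))
9491/s((-15 + r(-7))/((1 + 3*6) + 22)) = 9491/((-16*(-15 - 7)/((1 + 3*6) + 22)/(18 + (-15 - 7)/((1 + 3*6) + 22)))) = 9491/((-16*(-22/((1 + 18) + 22))/(18 - 22/((1 + 18) + 22)))) = 9491/((-16*(-22/(19 + 22))/(18 - 22/(19 + 22)))) = 9491/((-16*(-22/41)/(18 - 22/41))) = 9491/((-16*(-22/41)/716/41)) = 9491/((-16*(-22/41)*41/716)) = 9491/(88/179) = 9491*(179/88) = 1698889/88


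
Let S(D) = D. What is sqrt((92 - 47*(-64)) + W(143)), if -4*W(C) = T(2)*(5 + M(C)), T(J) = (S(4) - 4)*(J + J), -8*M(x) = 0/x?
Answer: 10*sqrt(31) ≈ 55.678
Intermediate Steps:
M(x) = 0 (M(x) = -0/x = -1/8*0 = 0)
T(J) = 0 (T(J) = (4 - 4)*(J + J) = 0*(2*J) = 0)
W(C) = 0 (W(C) = -0*(5 + 0) = -0*5 = -1/4*0 = 0)
sqrt((92 - 47*(-64)) + W(143)) = sqrt((92 - 47*(-64)) + 0) = sqrt((92 + 3008) + 0) = sqrt(3100 + 0) = sqrt(3100) = 10*sqrt(31)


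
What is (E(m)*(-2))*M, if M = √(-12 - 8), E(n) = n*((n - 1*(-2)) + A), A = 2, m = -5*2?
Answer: -240*I*√5 ≈ -536.66*I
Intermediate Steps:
m = -10
E(n) = n*(4 + n) (E(n) = n*((n - 1*(-2)) + 2) = n*((n + 2) + 2) = n*((2 + n) + 2) = n*(4 + n))
M = 2*I*√5 (M = √(-20) = 2*I*√5 ≈ 4.4721*I)
(E(m)*(-2))*M = (-10*(4 - 10)*(-2))*(2*I*√5) = (-10*(-6)*(-2))*(2*I*√5) = (60*(-2))*(2*I*√5) = -240*I*√5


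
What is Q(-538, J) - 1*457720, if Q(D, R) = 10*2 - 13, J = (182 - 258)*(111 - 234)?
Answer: -457713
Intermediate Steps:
J = 9348 (J = -76*(-123) = 9348)
Q(D, R) = 7 (Q(D, R) = 20 - 13 = 7)
Q(-538, J) - 1*457720 = 7 - 1*457720 = 7 - 457720 = -457713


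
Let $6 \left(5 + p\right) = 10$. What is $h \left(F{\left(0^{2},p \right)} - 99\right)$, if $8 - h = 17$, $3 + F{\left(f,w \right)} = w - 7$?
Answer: $1011$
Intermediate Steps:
$p = - \frac{10}{3}$ ($p = -5 + \frac{1}{6} \cdot 10 = -5 + \frac{5}{3} = - \frac{10}{3} \approx -3.3333$)
$F{\left(f,w \right)} = -10 + w$ ($F{\left(f,w \right)} = -3 + \left(w - 7\right) = -3 + \left(-7 + w\right) = -10 + w$)
$h = -9$ ($h = 8 - 17 = -9$)
$h \left(F{\left(0^{2},p \right)} - 99\right) = - 9 \left(\left(-10 - \frac{10}{3}\right) - 99\right) = - 9 \left(- \frac{40}{3} - 99\right) = \left(-9\right) \left(- \frac{337}{3}\right) = 1011$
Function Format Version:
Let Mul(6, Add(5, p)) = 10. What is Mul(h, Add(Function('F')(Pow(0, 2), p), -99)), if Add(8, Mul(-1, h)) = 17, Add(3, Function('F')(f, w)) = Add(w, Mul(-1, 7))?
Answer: 1011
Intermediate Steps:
p = Rational(-10, 3) (p = Add(-5, Mul(Rational(1, 6), 10)) = Add(-5, Rational(5, 3)) = Rational(-10, 3) ≈ -3.3333)
Function('F')(f, w) = Add(-10, w) (Function('F')(f, w) = Add(-3, Add(w, Mul(-1, 7))) = Add(-3, Add(w, -7)) = Add(-3, Add(-7, w)) = Add(-10, w))
h = -9 (h = Add(8, Mul(-1, 17)) = Add(8, -17) = -9)
Mul(h, Add(Function('F')(Pow(0, 2), p), -99)) = Mul(-9, Add(Add(-10, Rational(-10, 3)), -99)) = Mul(-9, Add(Rational(-40, 3), -99)) = Mul(-9, Rational(-337, 3)) = 1011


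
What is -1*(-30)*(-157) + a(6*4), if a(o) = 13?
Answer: -4697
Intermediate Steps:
-1*(-30)*(-157) + a(6*4) = -1*(-30)*(-157) + 13 = 30*(-157) + 13 = -4710 + 13 = -4697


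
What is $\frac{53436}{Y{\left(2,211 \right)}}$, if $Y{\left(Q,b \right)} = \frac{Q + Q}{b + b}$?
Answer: $5637498$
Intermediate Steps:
$Y{\left(Q,b \right)} = \frac{Q}{b}$ ($Y{\left(Q,b \right)} = \frac{2 Q}{2 b} = 2 Q \frac{1}{2 b} = \frac{Q}{b}$)
$\frac{53436}{Y{\left(2,211 \right)}} = \frac{53436}{2 \cdot \frac{1}{211}} = \frac{53436}{\frac{2}{211}} = 53436 \cdot \frac{211}{2} = 5637498$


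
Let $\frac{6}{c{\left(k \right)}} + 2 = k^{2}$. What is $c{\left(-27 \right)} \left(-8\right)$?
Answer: $- \frac{48}{727} \approx -0.066025$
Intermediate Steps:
$c{\left(k \right)} = \frac{6}{-2 + k^{2}}$
$c{\left(-27 \right)} \left(-8\right) = \frac{6}{-2 + \left(-27\right)^{2}} \left(-8\right) = \frac{6}{-2 + 729} \left(-8\right) = \frac{6}{727} \left(-8\right) = - \frac{48}{727}$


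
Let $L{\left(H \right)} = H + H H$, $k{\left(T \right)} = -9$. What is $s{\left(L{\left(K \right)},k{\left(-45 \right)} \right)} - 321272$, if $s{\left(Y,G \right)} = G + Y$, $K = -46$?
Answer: $-319211$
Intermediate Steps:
$L{\left(H \right)} = H + H^{2}$
$s{\left(L{\left(K \right)},k{\left(-45 \right)} \right)} - 321272 = \left(-9 - 46 \left(1 - 46\right)\right) - 321272 = \left(-9 - -2070\right) - 321272 = \left(-9 + 2070\right) - 321272 = 2061 - 321272 = -319211$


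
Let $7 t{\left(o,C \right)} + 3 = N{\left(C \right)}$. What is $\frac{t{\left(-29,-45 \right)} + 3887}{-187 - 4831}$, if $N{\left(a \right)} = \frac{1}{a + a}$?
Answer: $- \frac{2448539}{3161340} \approx -0.77453$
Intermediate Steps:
$N{\left(a \right)} = \frac{1}{2 a}$
$t{\left(o,C \right)} = - \frac{3}{7} + \frac{1}{14 C}$ ($t{\left(o,C \right)} = - \frac{3}{7} + \frac{\frac{1}{2} \frac{1}{C}}{7} = - \frac{3}{7} + \frac{1}{14 C}$)
$\frac{t{\left(-29,-45 \right)} + 3887}{-187 - 4831} = \frac{\frac{1 - -270}{14 \left(-45\right)} + 3887}{-187 - 4831} = \frac{\frac{1}{14} \left(- \frac{1}{45}\right) \left(1 + 270\right) + 3887}{-5018} = \left(\frac{1}{14} \left(- \frac{1}{45}\right) 271 + 3887\right) \left(- \frac{1}{5018}\right) = \left(- \frac{271}{630} + 3887\right) \left(- \frac{1}{5018}\right) = \frac{2448539}{630} \left(- \frac{1}{5018}\right) = - \frac{2448539}{3161340}$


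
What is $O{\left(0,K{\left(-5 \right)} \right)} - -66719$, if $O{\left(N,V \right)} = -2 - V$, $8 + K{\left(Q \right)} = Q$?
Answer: $66730$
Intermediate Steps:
$K{\left(Q \right)} = -8 + Q$
$O{\left(0,K{\left(-5 \right)} \right)} - -66719 = \left(-2 - \left(-8 - 5\right)\right) - -66719 = \left(-2 - -13\right) + 66719 = \left(-2 + 13\right) + 66719 = 11 + 66719 = 66730$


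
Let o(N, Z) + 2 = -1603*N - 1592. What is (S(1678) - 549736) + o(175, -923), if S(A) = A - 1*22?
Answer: -830199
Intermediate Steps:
S(A) = -22 + A (S(A) = A - 22 = -22 + A)
o(N, Z) = -1594 - 1603*N (o(N, Z) = -2 + (-1603*N - 1592) = -2 + (-1592 - 1603*N) = -1594 - 1603*N)
(S(1678) - 549736) + o(175, -923) = ((-22 + 1678) - 549736) + (-1594 - 1603*175) = (1656 - 549736) + (-1594 - 280525) = -548080 - 282119 = -830199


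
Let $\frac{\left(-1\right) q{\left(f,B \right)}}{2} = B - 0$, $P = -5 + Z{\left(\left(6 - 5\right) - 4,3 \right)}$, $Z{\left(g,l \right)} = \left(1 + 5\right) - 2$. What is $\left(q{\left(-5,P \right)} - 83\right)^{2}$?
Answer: $6561$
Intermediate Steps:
$Z{\left(g,l \right)} = 4$ ($Z{\left(g,l \right)} = 6 - 2 = 4$)
$P = -1$ ($P = -5 + 4 = -1$)
$q{\left(f,B \right)} = - 2 B$ ($q{\left(f,B \right)} = - 2 \left(B - 0\right) = - 2 \left(B + 0\right) = - 2 B$)
$\left(q{\left(-5,P \right)} - 83\right)^{2} = \left(\left(-2\right) \left(-1\right) - 83\right)^{2} = \left(2 - 83\right)^{2} = \left(-81\right)^{2} = 6561$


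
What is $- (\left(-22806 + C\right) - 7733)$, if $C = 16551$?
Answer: $13988$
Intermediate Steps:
$- (\left(-22806 + C\right) - 7733) = - (\left(-22806 + 16551\right) - 7733) = - (-6255 - 7733) = \left(-1\right) \left(-13988\right) = 13988$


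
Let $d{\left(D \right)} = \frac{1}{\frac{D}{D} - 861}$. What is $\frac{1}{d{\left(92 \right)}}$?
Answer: $-860$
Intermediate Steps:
$d{\left(D \right)} = - \frac{1}{860}$ ($d{\left(D \right)} = \frac{1}{1 - 861} = \frac{1}{-860} = - \frac{1}{860}$)
$\frac{1}{d{\left(92 \right)}} = \frac{1}{- \frac{1}{860}} = -860$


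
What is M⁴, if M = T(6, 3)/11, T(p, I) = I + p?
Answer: 6561/14641 ≈ 0.44812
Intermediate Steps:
M = 9/11 (M = (3 + 6)/11 = 9*(1/11) = 9/11 ≈ 0.81818)
M⁴ = (9/11)⁴ = 6561/14641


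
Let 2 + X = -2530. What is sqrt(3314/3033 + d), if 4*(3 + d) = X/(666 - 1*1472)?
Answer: I*sqrt(745010525662)/814866 ≈ 1.0592*I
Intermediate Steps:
X = -2532 (X = -2 - 2530 = -2532)
d = -1785/806 (d = -3 + (-2532/(666 - 1*1472))/4 = -3 + (-2532/(666 - 1472))/4 = -3 + (-2532/(-806))/4 = -3 + (-2532*(-1/806))/4 = -3 + (1/4)*(1266/403) = -3 + 633/806 = -1785/806 ≈ -2.2146)
sqrt(3314/3033 + d) = sqrt(3314/3033 - 1785/806) = sqrt(-2742821/2444598) = I*sqrt(745010525662)/814866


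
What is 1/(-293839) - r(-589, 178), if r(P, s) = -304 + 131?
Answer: 50834146/293839 ≈ 173.00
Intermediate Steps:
r(P, s) = -173
1/(-293839) - r(-589, 178) = 1/(-293839) - 1*(-173) = -1/293839 + 173 = 50834146/293839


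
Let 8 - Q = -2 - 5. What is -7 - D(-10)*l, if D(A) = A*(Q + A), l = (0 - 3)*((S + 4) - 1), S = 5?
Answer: -1207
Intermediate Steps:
Q = 15 (Q = 8 - (-2 - 5) = 8 - 1*(-7) = 8 + 7 = 15)
l = -24 (l = (0 - 3)*((5 + 4) - 1) = -3*(9 - 1) = -3*8 = -24)
D(A) = A*(15 + A)
-7 - D(-10)*l = -7 - (-10*(15 - 10))*(-24) = -7 - (-10*5)*(-24) = -7 - (-50)*(-24) = -7 - 1*1200 = -7 - 1200 = -1207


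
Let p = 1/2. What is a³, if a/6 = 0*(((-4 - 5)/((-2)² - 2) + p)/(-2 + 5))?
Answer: 0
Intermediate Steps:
p = ½ (p = 1*(½) = ½ ≈ 0.50000)
a = 0 (a = 6*(0*(((-4 - 5)/((-2)² - 2) + ½)/(-2 + 5))) = 6*(0*((-9/(4 - 2) + ½)/3)) = 6*(0*((-9/2 + ½)*(⅓))) = 6*(0*(-4*⅓)) = 6*(0*(-4/3)) = 6*0 = 0)
a³ = 0³ = 0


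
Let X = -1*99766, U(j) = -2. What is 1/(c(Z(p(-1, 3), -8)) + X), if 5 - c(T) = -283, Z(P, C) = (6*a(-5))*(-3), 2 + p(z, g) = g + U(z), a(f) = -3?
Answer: -1/99478 ≈ -1.0052e-5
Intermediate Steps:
p(z, g) = -4 + g (p(z, g) = -2 + (g - 2) = -2 + (-2 + g) = -4 + g)
Z(P, C) = 54 (Z(P, C) = (6*(-3))*(-3) = -18*(-3) = 54)
X = -99766
c(T) = 288 (c(T) = 5 - 1*(-283) = 5 + 283 = 288)
1/(c(Z(p(-1, 3), -8)) + X) = 1/(288 - 99766) = 1/(-99478) = -1/99478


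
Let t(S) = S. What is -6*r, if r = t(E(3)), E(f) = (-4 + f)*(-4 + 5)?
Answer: 6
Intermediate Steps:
E(f) = -4 + f (E(f) = (-4 + f)*1 = -4 + f)
r = -1 (r = -4 + 3 = -1)
-6*r = -6*(-1) = 6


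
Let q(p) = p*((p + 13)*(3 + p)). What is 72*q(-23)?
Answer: -331200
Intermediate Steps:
q(p) = p*(3 + p)*(13 + p) (q(p) = p*((13 + p)*(3 + p)) = p*((3 + p)*(13 + p)) = p*(3 + p)*(13 + p))
72*q(-23) = 72*(-23*(39 + (-23)² + 16*(-23))) = 72*(-23*(39 + 529 - 368)) = 72*(-23*200) = 72*(-4600) = -331200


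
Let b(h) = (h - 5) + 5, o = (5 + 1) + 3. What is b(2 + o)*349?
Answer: 3839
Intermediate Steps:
o = 9 (o = 6 + 3 = 9)
b(h) = h (b(h) = (-5 + h) + 5 = h)
b(2 + o)*349 = (2 + 9)*349 = 11*349 = 3839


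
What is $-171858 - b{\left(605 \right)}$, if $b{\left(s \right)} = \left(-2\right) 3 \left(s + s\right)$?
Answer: $-164598$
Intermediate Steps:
$b{\left(s \right)} = - 12 s$ ($b{\left(s \right)} = - 6 \cdot 2 s = - 12 s$)
$-171858 - b{\left(605 \right)} = -171858 - \left(-12\right) 605 = -171858 - -7260 = -171858 + 7260 = -164598$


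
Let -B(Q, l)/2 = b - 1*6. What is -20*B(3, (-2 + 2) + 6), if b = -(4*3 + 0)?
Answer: -720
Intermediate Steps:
b = -12 (b = -(12 + 0) = -1*12 = -12)
B(Q, l) = 36 (B(Q, l) = -2*(-12 - 1*6) = -2*(-12 - 6) = -2*(-18) = 36)
-20*B(3, (-2 + 2) + 6) = -20*36 = -720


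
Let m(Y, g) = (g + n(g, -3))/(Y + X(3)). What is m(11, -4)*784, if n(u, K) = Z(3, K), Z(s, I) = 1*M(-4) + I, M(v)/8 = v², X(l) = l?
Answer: 6776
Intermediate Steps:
M(v) = 8*v²
Z(s, I) = 128 + I (Z(s, I) = 1*(8*(-4)²) + I = 1*(8*16) + I = 1*128 + I = 128 + I)
n(u, K) = 128 + K
m(Y, g) = (125 + g)/(3 + Y) (m(Y, g) = (g + (128 - 3))/(Y + 3) = (g + 125)/(3 + Y) = (125 + g)/(3 + Y))
m(11, -4)*784 = ((125 - 4)/(3 + 11))*784 = (121/14)*784 = 6776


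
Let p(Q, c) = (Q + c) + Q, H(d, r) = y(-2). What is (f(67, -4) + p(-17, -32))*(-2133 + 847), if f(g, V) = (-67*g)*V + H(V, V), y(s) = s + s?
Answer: -23001396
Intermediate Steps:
y(s) = 2*s
H(d, r) = -4 (H(d, r) = 2*(-2) = -4)
f(g, V) = -4 - 67*V*g (f(g, V) = (-67*g)*V - 4 = -67*V*g - 4 = -4 - 67*V*g)
p(Q, c) = c + 2*Q
(f(67, -4) + p(-17, -32))*(-2133 + 847) = ((-4 - 67*(-4)*67) + (-32 + 2*(-17)))*(-2133 + 847) = ((-4 + 17956) + (-32 - 34))*(-1286) = (17952 - 66)*(-1286) = 17886*(-1286) = -23001396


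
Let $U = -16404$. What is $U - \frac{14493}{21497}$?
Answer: $- \frac{352651281}{21497} \approx -16405.0$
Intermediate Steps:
$U - \frac{14493}{21497} = -16404 - \frac{14493}{21497} = - \frac{352651281}{21497}$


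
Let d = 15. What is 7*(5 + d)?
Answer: 140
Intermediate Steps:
7*(5 + d) = 7*(5 + 15) = 7*20 = 140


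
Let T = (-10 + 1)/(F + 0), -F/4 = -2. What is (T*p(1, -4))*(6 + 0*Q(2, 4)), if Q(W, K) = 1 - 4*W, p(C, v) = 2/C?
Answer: -27/2 ≈ -13.500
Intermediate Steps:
F = 8 (F = -4*(-2) = 8)
T = -9/8 (T = (-10 + 1)/(8 + 0) = -9/8 ≈ -1.1250)
(T*p(1, -4))*(6 + 0*Q(2, 4)) = (-9/(4*1))*(6 + 0*(1 - 4*2)) = (-9/4)*(6 + 0*(1 - 8)) = (-9/8*2)*(6 + 0*(-7)) = -9*(6 + 0)/4 = -9/4*6 = -27/2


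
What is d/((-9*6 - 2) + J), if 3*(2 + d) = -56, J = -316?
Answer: 1/18 ≈ 0.055556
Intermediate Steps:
d = -62/3 (d = -2 + (⅓)*(-56) = -2 - 56/3 = -62/3 ≈ -20.667)
d/((-9*6 - 2) + J) = -62/(3*((-9*6 - 2) - 316)) = -62/(3*((-54 - 2) - 316)) = -62/(3*(-56 - 316)) = -62/3/(-372) = -62/3*(-1/372) = 1/18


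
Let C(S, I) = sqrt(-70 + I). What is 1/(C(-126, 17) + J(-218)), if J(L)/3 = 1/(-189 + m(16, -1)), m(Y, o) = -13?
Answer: -606/2162621 - 40804*I*sqrt(53)/2162621 ≈ -0.00028022 - 0.13736*I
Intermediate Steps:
J(L) = -3/202 (J(L) = 3/(-189 - 13) = 3/(-202) = 3*(-1/202) = -3/202)
1/(C(-126, 17) + J(-218)) = 1/(sqrt(-70 + 17) - 3/202) = 1/(sqrt(-53) - 3/202) = 1/(I*sqrt(53) - 3/202) = 1/(-3/202 + I*sqrt(53))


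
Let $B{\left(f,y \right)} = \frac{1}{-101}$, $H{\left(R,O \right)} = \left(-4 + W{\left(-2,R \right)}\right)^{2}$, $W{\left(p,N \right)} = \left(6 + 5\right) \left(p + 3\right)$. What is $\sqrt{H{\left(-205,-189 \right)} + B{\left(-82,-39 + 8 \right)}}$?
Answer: $\frac{2 \sqrt{124937}}{101} \approx 6.9993$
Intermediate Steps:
$W{\left(p,N \right)} = 33 + 11 p$ ($W{\left(p,N \right)} = 11 \left(3 + p\right) = 33 + 11 p$)
$H{\left(R,O \right)} = 49$ ($H{\left(R,O \right)} = \left(-4 + \left(33 + 11 \left(-2\right)\right)\right)^{2} = \left(-4 + \left(33 - 22\right)\right)^{2} = \left(-4 + 11\right)^{2} = 7^{2} = 49$)
$B{\left(f,y \right)} = - \frac{1}{101}$
$\sqrt{H{\left(-205,-189 \right)} + B{\left(-82,-39 + 8 \right)}} = \sqrt{49 - \frac{1}{101}} = \sqrt{\frac{4948}{101}} = \frac{2 \sqrt{124937}}{101}$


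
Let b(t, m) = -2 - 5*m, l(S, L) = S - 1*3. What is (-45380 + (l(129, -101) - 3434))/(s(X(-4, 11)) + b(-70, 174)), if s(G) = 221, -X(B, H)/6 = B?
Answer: 48688/651 ≈ 74.790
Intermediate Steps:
X(B, H) = -6*B
l(S, L) = -3 + S (l(S, L) = S - 3 = -3 + S)
(-45380 + (l(129, -101) - 3434))/(s(X(-4, 11)) + b(-70, 174)) = (-45380 + ((-3 + 129) - 3434))/(221 + (-2 - 5*174)) = (-45380 + (126 - 3434))/(221 + (-2 - 870)) = (-45380 - 3308)/(221 - 872) = -48688/(-651) = -48688*(-1/651) = 48688/651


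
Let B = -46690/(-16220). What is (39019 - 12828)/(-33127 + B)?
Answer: -42481802/53727325 ≈ -0.79069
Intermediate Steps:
B = 4669/1622 (B = -46690*(-1/16220) = 4669/1622 ≈ 2.8785)
(39019 - 12828)/(-33127 + B) = (39019 - 12828)/(-33127 + 4669/1622) = 26191/(-53727325/1622) = 26191*(-1622/53727325) = -42481802/53727325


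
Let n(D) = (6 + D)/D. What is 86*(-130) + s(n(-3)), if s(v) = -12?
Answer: -11192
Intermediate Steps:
86*(-130) + s(n(-3)) = 86*(-130) - 12 = -11180 - 12 = -11192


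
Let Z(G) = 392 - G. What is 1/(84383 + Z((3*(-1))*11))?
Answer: 1/84808 ≈ 1.1791e-5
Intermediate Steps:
1/(84383 + Z((3*(-1))*11)) = 1/(84383 + (392 - 3*(-1)*11)) = 1/(84383 + (392 - (-3)*11)) = 1/(84383 + (392 - 1*(-33))) = 1/(84383 + (392 + 33)) = 1/(84383 + 425) = 1/84808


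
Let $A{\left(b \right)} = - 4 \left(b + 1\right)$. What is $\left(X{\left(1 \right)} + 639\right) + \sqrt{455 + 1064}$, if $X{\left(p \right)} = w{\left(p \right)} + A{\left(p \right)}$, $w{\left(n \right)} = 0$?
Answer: $631 + 7 \sqrt{31} \approx 669.97$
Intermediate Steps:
$A{\left(b \right)} = -4 - 4 b$ ($A{\left(b \right)} = - 4 \left(1 + b\right) = -4 - 4 b$)
$X{\left(p \right)} = -4 - 4 p$ ($X{\left(p \right)} = 0 - \left(4 + 4 p\right) = -4 - 4 p$)
$\left(X{\left(1 \right)} + 639\right) + \sqrt{455 + 1064} = \left(\left(-4 - 4\right) + 639\right) + \sqrt{455 + 1064} = \left(\left(-4 - 4\right) + 639\right) + \sqrt{1519} = \left(-8 + 639\right) + 7 \sqrt{31} = 631 + 7 \sqrt{31}$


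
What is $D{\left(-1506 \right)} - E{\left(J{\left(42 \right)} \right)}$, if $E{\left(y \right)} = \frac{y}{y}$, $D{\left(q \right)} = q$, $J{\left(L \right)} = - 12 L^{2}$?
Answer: $-1507$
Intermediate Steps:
$E{\left(y \right)} = 1$
$D{\left(-1506 \right)} - E{\left(J{\left(42 \right)} \right)} = -1506 - 1 = -1507$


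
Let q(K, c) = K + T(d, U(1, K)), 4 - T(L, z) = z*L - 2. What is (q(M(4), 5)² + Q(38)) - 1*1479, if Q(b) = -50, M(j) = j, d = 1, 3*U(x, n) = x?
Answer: -12920/9 ≈ -1435.6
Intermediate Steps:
U(x, n) = x/3
T(L, z) = 6 - L*z (T(L, z) = 4 - (z*L - 2) = 4 - (L*z - 2) = 4 - (-2 + L*z) = 4 + (2 - L*z) = 6 - L*z)
q(K, c) = 17/3 + K (q(K, c) = K + (6 - 1*1*(⅓)*1) = K + (6 - 1*1*⅓) = K + (6 - ⅓) = K + 17/3 = 17/3 + K)
(q(M(4), 5)² + Q(38)) - 1*1479 = ((17/3 + 4)² - 50) - 1*1479 = ((29/3)² - 50) - 1479 = (841/9 - 50) - 1479 = 391/9 - 1479 = -12920/9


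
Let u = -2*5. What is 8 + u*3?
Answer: -22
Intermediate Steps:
u = -10
8 + u*3 = 8 - 10*3 = 8 - 30 = -22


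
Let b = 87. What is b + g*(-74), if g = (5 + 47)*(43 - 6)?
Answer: -142289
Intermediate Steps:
g = 1924 (g = 52*37 = 1924)
b + g*(-74) = 87 + 1924*(-74) = 87 - 142376 = -142289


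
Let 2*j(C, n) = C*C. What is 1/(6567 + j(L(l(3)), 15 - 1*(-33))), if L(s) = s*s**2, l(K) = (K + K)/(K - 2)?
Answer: 1/29895 ≈ 3.3450e-5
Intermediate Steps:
l(K) = 2*K/(-2 + K) (l(K) = (2*K)/(-2 + K) = 2*K/(-2 + K))
L(s) = s**3
j(C, n) = C**2/2 (j(C, n) = (C*C)/2 = C**2/2)
1/(6567 + j(L(l(3)), 15 - 1*(-33))) = 1/(6567 + ((2*3/(-2 + 3))**3)**2/2) = 1/(6567 + ((2*3/1)**3)**2/2) = 1/(6567 + ((2*3*1)**3)**2/2) = 1/(6567 + (6**3)**2/2) = 1/(6567 + (1/2)*216**2) = 1/(6567 + (1/2)*46656) = 1/(6567 + 23328) = 1/29895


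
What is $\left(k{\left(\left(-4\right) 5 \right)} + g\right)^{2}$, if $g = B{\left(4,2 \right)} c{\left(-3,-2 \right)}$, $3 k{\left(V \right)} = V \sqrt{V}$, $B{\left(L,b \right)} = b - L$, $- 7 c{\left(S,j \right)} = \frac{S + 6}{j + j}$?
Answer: $- \frac{1567919}{1764} + \frac{40 i \sqrt{5}}{7} \approx -888.84 + 12.778 i$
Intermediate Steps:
$c{\left(S,j \right)} = - \frac{6 + S}{14 j}$ ($c{\left(S,j \right)} = - \frac{\left(S + 6\right) \frac{1}{j + j}}{7} = - \frac{\left(6 + S\right) \frac{1}{2 j}}{7} = - \frac{\frac{1}{2} \frac{1}{j} \left(6 + S\right)}{7} = - \frac{6 + S}{14 j}$)
$k{\left(V \right)} = \frac{V^{\frac{3}{2}}}{3}$ ($k{\left(V \right)} = \frac{V \sqrt{V}}{3} = \frac{V^{\frac{3}{2}}}{3}$)
$g = - \frac{3}{14}$ ($g = \left(2 - 4\right) \frac{-6 - -3}{14 \left(-2\right)} = \left(2 - 4\right) \frac{1}{14} \left(- \frac{1}{2}\right) \left(-6 + 3\right) = - 2 \cdot \frac{1}{14} \left(- \frac{1}{2}\right) \left(-3\right) = \left(-2\right) \frac{3}{28} = - \frac{3}{14} \approx -0.21429$)
$\left(k{\left(\left(-4\right) 5 \right)} + g\right)^{2} = \left(\frac{\left(\left(-4\right) 5\right)^{\frac{3}{2}}}{3} - \frac{3}{14}\right)^{2} = \left(\frac{\left(-20\right)^{\frac{3}{2}}}{3} - \frac{3}{14}\right)^{2} = \left(\frac{\left(-40\right) i \sqrt{5}}{3} - \frac{3}{14}\right)^{2} = \left(- \frac{40 i \sqrt{5}}{3} - \frac{3}{14}\right)^{2} = \left(- \frac{3}{14} - \frac{40 i \sqrt{5}}{3}\right)^{2}$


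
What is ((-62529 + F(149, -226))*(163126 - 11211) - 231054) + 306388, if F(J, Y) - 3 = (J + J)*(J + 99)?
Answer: 1728564204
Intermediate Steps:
F(J, Y) = 3 + 2*J*(99 + J) (F(J, Y) = 3 + (J + J)*(J + 99) = 3 + (2*J)*(99 + J) = 3 + 2*J*(99 + J))
((-62529 + F(149, -226))*(163126 - 11211) - 231054) + 306388 = ((-62529 + (3 + 2*149² + 198*149))*(163126 - 11211) - 231054) + 306388 = ((-62529 + (3 + 2*22201 + 29502))*151915 - 231054) + 306388 = ((-62529 + (3 + 44402 + 29502))*151915 - 231054) + 306388 = ((-62529 + 73907)*151915 - 231054) + 306388 = (11378*151915 - 231054) + 306388 = (1728488870 - 231054) + 306388 = 1728257816 + 306388 = 1728564204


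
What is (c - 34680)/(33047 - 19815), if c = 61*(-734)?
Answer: -39727/6616 ≈ -6.0047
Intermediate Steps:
c = -44774
(c - 34680)/(33047 - 19815) = (-44774 - 34680)/(33047 - 19815) = -79454/13232 = -79454*1/13232 = -39727/6616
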